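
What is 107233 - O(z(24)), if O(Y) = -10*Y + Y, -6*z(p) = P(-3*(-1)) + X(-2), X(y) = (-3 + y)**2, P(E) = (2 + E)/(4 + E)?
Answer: 750361/7 ≈ 1.0719e+5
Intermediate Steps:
P(E) = (2 + E)/(4 + E)
z(p) = -30/7 (z(p) = -((2 - 3*(-1))/(4 - 3*(-1)) + (-3 - 2)**2)/6 = -((2 + 3)/(4 + 3) + (-5)**2)/6 = -(5/7 + 25)/6 = -1/6*180/7 = -30/7)
O(Y) = -9*Y
107233 - O(z(24)) = 107233 - (-9)*(-30)/7 = 107233 - 1*270/7 = 107233 - 270/7 = 750361/7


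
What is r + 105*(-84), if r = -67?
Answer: -8887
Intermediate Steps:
r + 105*(-84) = -67 + 105*(-84) = -67 - 8820 = -8887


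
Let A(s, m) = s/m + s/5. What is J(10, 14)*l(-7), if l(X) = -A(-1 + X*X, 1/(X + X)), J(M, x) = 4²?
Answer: 52992/5 ≈ 10598.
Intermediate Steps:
J(M, x) = 16
A(s, m) = s/5 + s/m (A(s, m) = s/m + s*(⅕) = s/m + s/5 = s/5 + s/m)
l(X) = ⅕ - X²/5 - 2*X*(-1 + X²) (l(X) = -((-1 + X*X)/5 + (-1 + X*X)/(1/(X + X))) = -((-1 + X²)/5 + (-1 + X²)/(1/(2*X))) = -((-⅕ + X²/5) + (-1 + X²)/((1/(2*X)))) = -((-⅕ + X²/5) + (-1 + X²)*(2*X)) = -((-⅕ + X²/5) + 2*X*(-1 + X²)) = -(-⅕ + X²/5 + 2*X*(-1 + X²)) = ⅕ - X²/5 - 2*X*(-1 + X²))
J(10, 14)*l(-7) = 16*(⅕ - ⅕*(-7)² - 2*(-7)*(-1 + (-7)²)) = 16*(⅕ - ⅕*49 - 2*(-7)*(-1 + 49)) = 16*(⅕ - 49/5 - 2*(-7)*48) = 16*(⅕ - 49/5 + 672) = 16*(3312/5) = 52992/5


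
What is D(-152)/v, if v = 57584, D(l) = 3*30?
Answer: 45/28792 ≈ 0.0015629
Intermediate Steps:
D(l) = 90
D(-152)/v = 90/57584 = 90*(1/57584) = 45/28792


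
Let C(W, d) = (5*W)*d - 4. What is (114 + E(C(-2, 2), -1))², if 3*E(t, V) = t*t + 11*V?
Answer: 822649/9 ≈ 91406.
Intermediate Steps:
C(W, d) = -4 + 5*W*d (C(W, d) = 5*W*d - 4 = -4 + 5*W*d)
E(t, V) = t²/3 + 11*V/3 (E(t, V) = (t*t + 11*V)/3 = (t² + 11*V)/3 = t²/3 + 11*V/3)
(114 + E(C(-2, 2), -1))² = (114 + ((-4 + 5*(-2)*2)²/3 + (11/3)*(-1)))² = (114 + ((-4 - 20)²/3 - 11/3))² = (114 + ((⅓)*(-24)² - 11/3))² = (114 + ((⅓)*576 - 11/3))² = (114 + (192 - 11/3))² = (114 + 565/3)² = (907/3)² = 822649/9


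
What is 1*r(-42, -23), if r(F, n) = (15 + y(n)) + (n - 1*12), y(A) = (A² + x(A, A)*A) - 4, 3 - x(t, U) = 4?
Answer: 528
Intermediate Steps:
x(t, U) = -1 (x(t, U) = 3 - 1*4 = 3 - 4 = -1)
y(A) = -4 + A² - A (y(A) = (A² - A) - 4 = -4 + A² - A)
r(F, n) = -1 + n² (r(F, n) = (15 + (-4 + n² - n)) + (n - 1*12) = (11 + n² - n) + (n - 12) = (11 + n² - n) + (-12 + n) = -1 + n²)
1*r(-42, -23) = 1*(-1 + (-23)²) = 1*(-1 + 529) = 1*528 = 528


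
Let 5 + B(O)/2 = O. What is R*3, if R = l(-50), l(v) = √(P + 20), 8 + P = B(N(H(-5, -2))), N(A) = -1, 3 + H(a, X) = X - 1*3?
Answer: 0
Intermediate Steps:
H(a, X) = -6 + X (H(a, X) = -3 + (X - 1*3) = -3 + (X - 3) = -3 + (-3 + X) = -6 + X)
B(O) = -10 + 2*O
P = -20 (P = -8 + (-10 + 2*(-1)) = -8 + (-10 - 2) = -8 - 12 = -20)
l(v) = 0 (l(v) = √(-20 + 20) = √0 = 0)
R = 0
R*3 = 0*3 = 0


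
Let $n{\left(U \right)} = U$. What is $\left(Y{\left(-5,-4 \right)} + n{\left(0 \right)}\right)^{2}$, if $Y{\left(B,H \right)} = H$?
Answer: $16$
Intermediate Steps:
$\left(Y{\left(-5,-4 \right)} + n{\left(0 \right)}\right)^{2} = \left(-4 + 0\right)^{2} = \left(-4\right)^{2} = 16$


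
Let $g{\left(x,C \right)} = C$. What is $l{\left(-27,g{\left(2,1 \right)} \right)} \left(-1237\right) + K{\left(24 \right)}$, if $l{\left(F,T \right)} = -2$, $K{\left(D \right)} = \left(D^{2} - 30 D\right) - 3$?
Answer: $2327$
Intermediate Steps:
$K{\left(D \right)} = -3 + D^{2} - 30 D$
$l{\left(-27,g{\left(2,1 \right)} \right)} \left(-1237\right) + K{\left(24 \right)} = \left(-2\right) \left(-1237\right) - \left(723 - 576\right) = 2474 - 147 = 2327$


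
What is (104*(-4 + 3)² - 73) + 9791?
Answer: 9822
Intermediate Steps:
(104*(-4 + 3)² - 73) + 9791 = (104*(-1)² - 73) + 9791 = (104*1 - 73) + 9791 = (104 - 73) + 9791 = 31 + 9791 = 9822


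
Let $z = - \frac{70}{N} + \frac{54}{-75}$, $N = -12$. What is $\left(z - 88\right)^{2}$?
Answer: $\frac{154579489}{22500} \approx 6870.2$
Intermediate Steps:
$z = \frac{767}{150}$ ($z = - \frac{70}{-12} + \frac{54}{-75} = \left(-70\right) \left(- \frac{1}{12}\right) + 54 \left(- \frac{1}{75}\right) = \frac{35}{6} - \frac{18}{25} = \frac{767}{150} \approx 5.1133$)
$\left(z - 88\right)^{2} = \left(\frac{767}{150} - 88\right)^{2} = \left(- \frac{12433}{150}\right)^{2} = \frac{154579489}{22500}$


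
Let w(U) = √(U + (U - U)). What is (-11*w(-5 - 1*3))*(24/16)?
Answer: -33*I*√2 ≈ -46.669*I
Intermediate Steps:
w(U) = √U (w(U) = √(U + 0) = √U)
(-11*w(-5 - 1*3))*(24/16) = (-11*√(-5 - 1*3))*(24/16) = (-11*√(-5 - 3))*(24*(1/16)) = -22*I*√2*(3/2) = -33*I*√2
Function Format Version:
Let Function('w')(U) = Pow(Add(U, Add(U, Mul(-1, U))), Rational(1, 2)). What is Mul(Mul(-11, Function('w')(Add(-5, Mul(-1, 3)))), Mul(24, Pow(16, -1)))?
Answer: Mul(-33, I, Pow(2, Rational(1, 2))) ≈ Mul(-46.669, I)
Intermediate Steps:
Function('w')(U) = Pow(U, Rational(1, 2)) (Function('w')(U) = Pow(Add(U, 0), Rational(1, 2)) = Pow(U, Rational(1, 2)))
Mul(Mul(-11, Function('w')(Add(-5, Mul(-1, 3)))), Mul(24, Pow(16, -1))) = Mul(Mul(-11, Pow(Add(-5, Mul(-1, 3)), Rational(1, 2))), Mul(24, Pow(16, -1))) = Mul(Mul(-11, Pow(Add(-5, -3), Rational(1, 2))), Mul(24, Rational(1, 16))) = Mul(Mul(-11, Pow(-8, Rational(1, 2))), Rational(3, 2)) = Mul(Mul(-11, Mul(2, I, Pow(2, Rational(1, 2)))), Rational(3, 2)) = Mul(Mul(-22, I, Pow(2, Rational(1, 2))), Rational(3, 2)) = Mul(-33, I, Pow(2, Rational(1, 2)))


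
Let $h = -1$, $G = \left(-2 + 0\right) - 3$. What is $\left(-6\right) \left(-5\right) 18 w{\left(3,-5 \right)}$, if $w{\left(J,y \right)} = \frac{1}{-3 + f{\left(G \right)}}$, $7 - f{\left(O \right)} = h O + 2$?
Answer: $-180$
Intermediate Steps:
$G = -5$ ($G = -2 - 3 = -5$)
$f{\left(O \right)} = 5 + O$ ($f{\left(O \right)} = 7 - \left(- O + 2\right) = 7 - \left(2 - O\right) = 7 + \left(-2 + O\right) = 5 + O$)
$w{\left(J,y \right)} = - \frac{1}{3}$ ($w{\left(J,y \right)} = \frac{1}{-3 + \left(5 - 5\right)} = \frac{1}{-3 + 0} = \frac{1}{-3} = - \frac{1}{3}$)
$\left(-6\right) \left(-5\right) 18 w{\left(3,-5 \right)} = \left(-6\right) \left(-5\right) 18 \left(- \frac{1}{3}\right) = 30 \cdot 18 \left(- \frac{1}{3}\right) = 540 \left(- \frac{1}{3}\right) = -180$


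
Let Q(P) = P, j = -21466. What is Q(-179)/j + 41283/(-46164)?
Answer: -146319587/165159404 ≈ -0.88593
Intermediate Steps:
Q(-179)/j + 41283/(-46164) = -179/(-21466) + 41283/(-46164) = -179*(-1/21466) + 41283*(-1/46164) = 179/21466 - 13761/15388 = -146319587/165159404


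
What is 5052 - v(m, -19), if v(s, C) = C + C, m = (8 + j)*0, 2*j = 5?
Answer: 5090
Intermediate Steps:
j = 5/2 (j = (½)*5 = 5/2 ≈ 2.5000)
m = 0 (m = (8 + 5/2)*0 = (21/2)*0 = 0)
v(s, C) = 2*C
5052 - v(m, -19) = 5052 - 2*(-19) = 5052 - 1*(-38) = 5052 + 38 = 5090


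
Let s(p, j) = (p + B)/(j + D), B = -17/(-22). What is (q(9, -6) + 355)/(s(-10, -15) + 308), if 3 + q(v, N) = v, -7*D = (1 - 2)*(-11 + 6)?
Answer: 873620/746781 ≈ 1.1698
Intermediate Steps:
B = 17/22 (B = -17*(-1/22) = 17/22 ≈ 0.77273)
D = -5/7 (D = -(1 - 2)*(-11 + 6)/7 = -(-1)*(-5)/7 = -1/7*5 = -5/7 ≈ -0.71429)
q(v, N) = -3 + v
s(p, j) = (17/22 + p)/(-5/7 + j) (s(p, j) = (p + 17/22)/(j - 5/7) = (17/22 + p)/(-5/7 + j))
(q(9, -6) + 355)/(s(-10, -15) + 308) = ((-3 + 9) + 355)/(7*(17 + 22*(-10))/(22*(-5 + 7*(-15))) + 308) = (6 + 355)/(7*(17 - 220)/(22*(-5 - 105)) + 308) = 361/((7/22)*(-203)/(-110) + 308) = 361/((7/22)*(-1/110)*(-203) + 308) = 361/(1421/2420 + 308) = 361/(746781/2420) = 361*(2420/746781) = 873620/746781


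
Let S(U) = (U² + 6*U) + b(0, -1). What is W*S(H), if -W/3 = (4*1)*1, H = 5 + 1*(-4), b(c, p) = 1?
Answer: -96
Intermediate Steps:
H = 1 (H = 5 - 4 = 1)
S(U) = 1 + U² + 6*U (S(U) = (U² + 6*U) + 1 = 1 + U² + 6*U)
W = -12 (W = -3*4*1 = -12 ≈ -12.000)
W*S(H) = -12*(1 + 1² + 6*1) = -12*(1 + 1 + 6) = -12*8 = -96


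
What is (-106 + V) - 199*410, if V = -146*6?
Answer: -82572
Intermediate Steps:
V = -876
(-106 + V) - 199*410 = (-106 - 876) - 199*410 = -982 - 81590 = -82572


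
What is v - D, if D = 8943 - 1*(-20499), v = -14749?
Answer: -44191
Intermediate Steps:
D = 29442 (D = 8943 + 20499 = 29442)
v - D = -14749 - 1*29442 = -14749 - 29442 = -44191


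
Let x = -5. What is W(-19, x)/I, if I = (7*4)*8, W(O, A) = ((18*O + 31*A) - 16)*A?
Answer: 2565/224 ≈ 11.451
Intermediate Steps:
W(O, A) = A*(-16 + 18*O + 31*A) (W(O, A) = (-16 + 18*O + 31*A)*A = A*(-16 + 18*O + 31*A))
I = 224 (I = 28*8 = 224)
W(-19, x)/I = -5*(-16 + 18*(-19) + 31*(-5))/224 = -5*(-16 - 342 - 155)*(1/224) = -5*(-513)*(1/224) = 2565*(1/224) = 2565/224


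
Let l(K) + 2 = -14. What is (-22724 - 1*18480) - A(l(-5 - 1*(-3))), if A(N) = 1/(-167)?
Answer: -6881067/167 ≈ -41204.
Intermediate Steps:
l(K) = -16 (l(K) = -2 - 14 = -16)
A(N) = -1/167
(-22724 - 1*18480) - A(l(-5 - 1*(-3))) = (-22724 - 1*18480) - 1*(-1/167) = (-22724 - 18480) + 1/167 = -41204 + 1/167 = -6881067/167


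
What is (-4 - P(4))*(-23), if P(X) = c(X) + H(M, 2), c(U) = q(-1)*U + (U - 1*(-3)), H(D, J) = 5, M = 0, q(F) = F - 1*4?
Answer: -92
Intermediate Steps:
q(F) = -4 + F (q(F) = F - 4 = -4 + F)
c(U) = 3 - 4*U (c(U) = (-4 - 1)*U + (U - 1*(-3)) = -5*U + (U + 3) = -5*U + (3 + U) = 3 - 4*U)
P(X) = 8 - 4*X (P(X) = (3 - 4*X) + 5 = 8 - 4*X)
(-4 - P(4))*(-23) = (-4 - (8 - 4*4))*(-23) = (-4 - (8 - 16))*(-23) = (-4 - 1*(-8))*(-23) = (-4 + 8)*(-23) = 4*(-23) = -92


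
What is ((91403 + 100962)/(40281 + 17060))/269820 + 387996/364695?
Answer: 400203115474613/376164624198060 ≈ 1.0639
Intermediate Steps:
((91403 + 100962)/(40281 + 17060))/269820 + 387996/364695 = (192365/57341)*(1/269820) + 387996*(1/364695) = (192365*(1/57341))*(1/269820) + 129332/121565 = (192365/57341)*(1/269820) + 129332/121565 = 38473/3094349724 + 129332/121565 = 400203115474613/376164624198060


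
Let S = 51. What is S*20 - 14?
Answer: 1006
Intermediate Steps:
S*20 - 14 = 51*20 - 14 = 1020 - 14 = 1006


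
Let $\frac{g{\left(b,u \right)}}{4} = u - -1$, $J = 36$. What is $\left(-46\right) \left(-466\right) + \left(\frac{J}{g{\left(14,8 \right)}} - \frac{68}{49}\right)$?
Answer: $\frac{1050345}{49} \approx 21436.0$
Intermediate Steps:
$g{\left(b,u \right)} = 4 + 4 u$ ($g{\left(b,u \right)} = 4 \left(u - -1\right) = 4 \left(u + 1\right) = 4 \left(1 + u\right) = 4 + 4 u$)
$\left(-46\right) \left(-466\right) + \left(\frac{J}{g{\left(14,8 \right)}} - \frac{68}{49}\right) = \left(-46\right) \left(-466\right) + \left(\frac{36}{4 + 4 \cdot 8} - \frac{68}{49}\right) = 21436 + \left(\frac{36}{4 + 32} - \frac{68}{49}\right) = 21436 - \left(\frac{68}{49} - \frac{36}{36}\right) = 21436 + \left(36 \cdot \frac{1}{36} - \frac{68}{49}\right) = 21436 + \left(1 - \frac{68}{49}\right) = 21436 - \frac{19}{49} = \frac{1050345}{49}$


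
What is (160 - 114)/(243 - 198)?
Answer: 46/45 ≈ 1.0222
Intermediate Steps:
(160 - 114)/(243 - 198) = 46/45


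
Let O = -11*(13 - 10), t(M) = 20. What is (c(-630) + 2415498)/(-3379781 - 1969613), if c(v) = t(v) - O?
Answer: -2415551/5349394 ≈ -0.45156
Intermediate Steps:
O = -33 (O = -11*3 = -33)
c(v) = 53 (c(v) = 20 - 1*(-33) = 20 + 33 = 53)
(c(-630) + 2415498)/(-3379781 - 1969613) = (53 + 2415498)/(-3379781 - 1969613) = 2415551/(-5349394) = 2415551*(-1/5349394) = -2415551/5349394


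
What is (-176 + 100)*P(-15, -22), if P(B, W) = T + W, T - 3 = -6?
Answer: 1900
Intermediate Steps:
T = -3 (T = 3 - 6 = -3)
P(B, W) = -3 + W
(-176 + 100)*P(-15, -22) = (-176 + 100)*(-3 - 22) = -76*(-25) = 1900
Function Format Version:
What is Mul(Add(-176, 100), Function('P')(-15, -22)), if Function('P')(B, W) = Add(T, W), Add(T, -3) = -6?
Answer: 1900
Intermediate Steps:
T = -3 (T = Add(3, -6) = -3)
Function('P')(B, W) = Add(-3, W)
Mul(Add(-176, 100), Function('P')(-15, -22)) = Mul(Add(-176, 100), Add(-3, -22)) = Mul(-76, -25) = 1900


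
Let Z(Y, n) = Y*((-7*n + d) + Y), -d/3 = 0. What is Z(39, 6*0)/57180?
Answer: 507/19060 ≈ 0.026600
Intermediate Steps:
d = 0 (d = -3*0 = 0)
Z(Y, n) = Y*(Y - 7*n) (Z(Y, n) = Y*((-7*n + 0) + Y) = Y*(-7*n + Y) = Y*(Y - 7*n))
Z(39, 6*0)/57180 = (39*(39 - 42*0))/57180 = (39*(39 - 7*0))*(1/57180) = (39*(39 + 0))*(1/57180) = (39*39)*(1/57180) = 1521*(1/57180) = 507/19060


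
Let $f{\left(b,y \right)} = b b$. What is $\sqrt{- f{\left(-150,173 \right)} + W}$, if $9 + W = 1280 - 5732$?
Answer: $i \sqrt{26961} \approx 164.2 i$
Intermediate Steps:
$f{\left(b,y \right)} = b^{2}$
$W = -4461$ ($W = -9 + \left(1280 - 5732\right) = -9 - 4452 = -4461$)
$\sqrt{- f{\left(-150,173 \right)} + W} = \sqrt{- \left(-150\right)^{2} - 4461} = \sqrt{\left(-1\right) 22500 - 4461} = \sqrt{-22500 - 4461} = \sqrt{-26961} = i \sqrt{26961}$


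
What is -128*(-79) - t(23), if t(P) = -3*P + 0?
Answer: 10181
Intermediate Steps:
t(P) = -3*P
-128*(-79) - t(23) = -128*(-79) - (-3)*23 = 10112 - 1*(-69) = 10112 + 69 = 10181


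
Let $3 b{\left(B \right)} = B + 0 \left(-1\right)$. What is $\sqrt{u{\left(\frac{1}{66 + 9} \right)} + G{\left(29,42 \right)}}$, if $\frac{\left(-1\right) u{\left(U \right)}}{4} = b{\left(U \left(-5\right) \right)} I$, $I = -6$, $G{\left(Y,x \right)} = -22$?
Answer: $\frac{13 i \sqrt{30}}{15} \approx 4.7469 i$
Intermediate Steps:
$b{\left(B \right)} = \frac{B}{3}$ ($b{\left(B \right)} = \frac{B + 0 \left(-1\right)}{3} = \frac{B + 0}{3} = \frac{B}{3}$)
$u{\left(U \right)} = - 40 U$ ($u{\left(U \right)} = - 4 \frac{U \left(-5\right)}{3} \left(-6\right) = - 4 \frac{\left(-5\right) U}{3} \left(-6\right) = - 4 - \frac{5 U}{3} \left(-6\right) = - 4 \cdot 10 U = - 40 U$)
$\sqrt{u{\left(\frac{1}{66 + 9} \right)} + G{\left(29,42 \right)}} = \sqrt{- \frac{40}{66 + 9} - 22} = \sqrt{- \frac{40}{75} - 22} = \sqrt{\left(-40\right) \frac{1}{75} - 22} = \sqrt{- \frac{8}{15} - 22} = \sqrt{- \frac{338}{15}} = \frac{13 i \sqrt{30}}{15}$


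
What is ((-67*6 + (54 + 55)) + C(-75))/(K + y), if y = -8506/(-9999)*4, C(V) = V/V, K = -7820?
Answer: 729927/19539539 ≈ 0.037356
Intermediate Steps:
C(V) = 1
y = 34024/9999 (y = -8506*(-1/9999)*4 = (8506/9999)*4 = 34024/9999 ≈ 3.4027)
((-67*6 + (54 + 55)) + C(-75))/(K + y) = ((-67*6 + (54 + 55)) + 1)/(-7820 + 34024/9999) = ((-402 + 109) + 1)/(-78158156/9999) = (-293 + 1)*(-9999/78158156) = -292*(-9999/78158156) = 729927/19539539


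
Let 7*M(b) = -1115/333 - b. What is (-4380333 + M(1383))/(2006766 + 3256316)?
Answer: -10211017877/12268244142 ≈ -0.83231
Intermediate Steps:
M(b) = -1115/2331 - b/7 (M(b) = (-1115/333 - b)/7 = -1115/2331 - b/7)
(-4380333 + M(1383))/(2006766 + 3256316) = (-4380333 + (-1115/2331 - ⅐*1383))/(2006766 + 3256316) = (-4380333 + (-1115/2331 - 1383/7))/5263082 = (-4380333 - 461654/2331)*(1/5263082) = -10211017877/2331*1/5263082 = -10211017877/12268244142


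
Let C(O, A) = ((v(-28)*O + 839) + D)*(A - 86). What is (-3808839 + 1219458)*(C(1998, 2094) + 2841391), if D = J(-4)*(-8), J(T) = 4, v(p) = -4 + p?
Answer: 320880342694221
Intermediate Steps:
D = -32 (D = 4*(-8) = -32)
C(O, A) = (-86 + A)*(807 - 32*O) (C(O, A) = (((-4 - 28)*O + 839) - 32)*(A - 86) = ((-32*O + 839) - 32)*(-86 + A) = ((839 - 32*O) - 32)*(-86 + A) = (807 - 32*O)*(-86 + A) = (-86 + A)*(807 - 32*O))
(-3808839 + 1219458)*(C(1998, 2094) + 2841391) = (-3808839 + 1219458)*((-69402 + 807*2094 + 2752*1998 - 32*2094*1998) + 2841391) = -2589381*((-69402 + 1689858 + 5498496 - 133881984) + 2841391) = -2589381*(-126763032 + 2841391) = -2589381*(-123921641) = 320880342694221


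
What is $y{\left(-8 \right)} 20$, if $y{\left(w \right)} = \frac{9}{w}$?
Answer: $- \frac{45}{2} \approx -22.5$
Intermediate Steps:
$y{\left(-8 \right)} 20 = \frac{9}{-8} \cdot 20 = 9 \left(- \frac{1}{8}\right) 20 = \left(- \frac{9}{8}\right) 20 = - \frac{45}{2}$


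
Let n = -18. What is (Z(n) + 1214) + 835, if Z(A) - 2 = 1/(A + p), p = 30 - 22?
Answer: 20509/10 ≈ 2050.9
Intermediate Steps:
p = 8
Z(A) = 2 + 1/(8 + A) (Z(A) = 2 + 1/(A + 8) = 2 + 1/(8 + A))
(Z(n) + 1214) + 835 = ((17 + 2*(-18))/(8 - 18) + 1214) + 835 = ((17 - 36)/(-10) + 1214) + 835 = (-1/10*(-19) + 1214) + 835 = (19/10 + 1214) + 835 = 12159/10 + 835 = 20509/10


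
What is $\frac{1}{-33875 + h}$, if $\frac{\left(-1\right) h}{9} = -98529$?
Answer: $\frac{1}{852886} \approx 1.1725 \cdot 10^{-6}$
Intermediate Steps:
$h = 886761$ ($h = \left(-9\right) \left(-98529\right) = 886761$)
$\frac{1}{-33875 + h} = \frac{1}{-33875 + 886761} = \frac{1}{852886}$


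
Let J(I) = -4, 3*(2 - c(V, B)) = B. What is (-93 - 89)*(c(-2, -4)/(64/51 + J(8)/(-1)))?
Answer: -7735/67 ≈ -115.45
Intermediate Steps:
c(V, B) = 2 - B/3
(-93 - 89)*(c(-2, -4)/(64/51 + J(8)/(-1))) = (-93 - 89)*((2 - ⅓*(-4))/(64/51 - 4/(-1))) = -182*(2 + 4/3)/(64*(1/51) - 4*(-1)) = -1820/(3*(64/51 + 4)) = -1820/(3*268/51) = -1820*51/(3*268) = -182*85/134 = -7735/67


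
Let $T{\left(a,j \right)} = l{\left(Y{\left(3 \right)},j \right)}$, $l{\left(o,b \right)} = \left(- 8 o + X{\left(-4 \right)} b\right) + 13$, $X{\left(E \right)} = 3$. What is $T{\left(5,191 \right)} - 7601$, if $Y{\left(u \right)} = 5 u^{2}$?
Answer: $-7375$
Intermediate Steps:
$l{\left(o,b \right)} = 13 - 8 o + 3 b$ ($l{\left(o,b \right)} = \left(- 8 o + 3 b\right) + 13 = 13 - 8 o + 3 b$)
$T{\left(a,j \right)} = -347 + 3 j$ ($T{\left(a,j \right)} = 13 - 8 \cdot 5 \cdot 3^{2} + 3 j = 13 - 8 \cdot 5 \cdot 9 + 3 j = 13 - 360 + 3 j = -347 + 3 j$)
$T{\left(5,191 \right)} - 7601 = \left(-347 + 3 \cdot 191\right) - 7601 = \left(-347 + 573\right) - 7601 = 226 - 7601 = -7375$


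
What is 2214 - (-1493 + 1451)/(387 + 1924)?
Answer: 5116596/2311 ≈ 2214.0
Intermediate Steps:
2214 - (-1493 + 1451)/(387 + 1924) = 2214 - (-42)/2311 = 2214 - 1*(-42/2311) = 2214 + 42/2311 = 5116596/2311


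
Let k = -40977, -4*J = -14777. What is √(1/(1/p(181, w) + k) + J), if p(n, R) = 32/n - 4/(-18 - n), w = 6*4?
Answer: √1247660372329681606505/581145730 ≈ 60.780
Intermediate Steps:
J = 14777/4 (J = -¼*(-14777) = 14777/4 ≈ 3694.3)
w = 24
p(n, R) = -4/(-18 - n) + 32/n
√(1/(1/p(181, w) + k) + J) = √(1/(1/(36*(16 + 181)/(181*(18 + 181))) - 40977) + 14777/4) = √(1/(1/(36*(1/181)*197/199) - 40977) + 14777/4) = √(1/(1/(36*(1/181)*(1/199)*197) - 40977) + 14777/4) = √(1/(1/(7092/36019) - 40977) + 14777/4) = √(1/(36019/7092 - 40977) + 14777/4) = √(1/(-290572865/7092) + 14777/4) = √(-7092/290572865 + 14777/4) = √(4293795197737/1162291460) = √1247660372329681606505/581145730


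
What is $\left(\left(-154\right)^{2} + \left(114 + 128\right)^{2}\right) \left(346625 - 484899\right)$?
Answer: $-11377184720$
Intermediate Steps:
$\left(\left(-154\right)^{2} + \left(114 + 128\right)^{2}\right) \left(346625 - 484899\right) = \left(23716 + 242^{2}\right) \left(-138274\right) = \left(23716 + 58564\right) \left(-138274\right) = 82280 \left(-138274\right) = -11377184720$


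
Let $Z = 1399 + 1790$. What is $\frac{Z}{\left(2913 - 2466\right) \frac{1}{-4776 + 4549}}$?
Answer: $- \frac{241301}{149} \approx -1619.5$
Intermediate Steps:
$Z = 3189$
$\frac{Z}{\left(2913 - 2466\right) \frac{1}{-4776 + 4549}} = \frac{3189}{\left(2913 - 2466\right) \frac{1}{-4776 + 4549}} = \frac{3189}{447 \frac{1}{-227}} = \frac{3189}{447 \left(- \frac{1}{227}\right)} = \frac{3189}{- \frac{447}{227}} = 3189 \left(- \frac{227}{447}\right) = - \frac{241301}{149}$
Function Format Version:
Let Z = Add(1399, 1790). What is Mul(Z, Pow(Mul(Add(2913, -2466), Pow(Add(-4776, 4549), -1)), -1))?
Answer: Rational(-241301, 149) ≈ -1619.5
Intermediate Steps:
Z = 3189
Mul(Z, Pow(Mul(Add(2913, -2466), Pow(Add(-4776, 4549), -1)), -1)) = Mul(3189, Pow(Mul(Add(2913, -2466), Pow(Add(-4776, 4549), -1)), -1)) = Mul(3189, Pow(Mul(447, Pow(-227, -1)), -1)) = Mul(3189, Pow(Mul(447, Rational(-1, 227)), -1)) = Mul(3189, Pow(Rational(-447, 227), -1)) = Mul(3189, Rational(-227, 447)) = Rational(-241301, 149)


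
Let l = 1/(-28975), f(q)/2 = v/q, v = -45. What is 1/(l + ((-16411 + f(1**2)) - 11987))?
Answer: -28975/825439801 ≈ -3.5102e-5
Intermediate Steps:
f(q) = -90/q (f(q) = 2*(-45/q) = -90/q)
l = -1/28975 ≈ -3.4512e-5
1/(l + ((-16411 + f(1**2)) - 11987)) = 1/(-1/28975 + ((-16411 - 90/(1**2)) - 11987)) = 1/(-1/28975 + ((-16411 - 90/1) - 11987)) = 1/(-1/28975 + ((-16411 - 90*1) - 11987)) = 1/(-1/28975 + ((-16411 - 90) - 11987)) = 1/(-1/28975 + (-16501 - 11987)) = 1/(-1/28975 - 28488) = 1/(-825439801/28975) = -28975/825439801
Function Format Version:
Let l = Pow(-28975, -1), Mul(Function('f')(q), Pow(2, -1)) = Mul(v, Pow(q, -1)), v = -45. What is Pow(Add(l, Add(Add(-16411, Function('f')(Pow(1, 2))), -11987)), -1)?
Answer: Rational(-28975, 825439801) ≈ -3.5102e-5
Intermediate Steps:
Function('f')(q) = Mul(-90, Pow(q, -1)) (Function('f')(q) = Mul(2, Mul(-45, Pow(q, -1))) = Mul(-90, Pow(q, -1)))
l = Rational(-1, 28975) ≈ -3.4512e-5
Pow(Add(l, Add(Add(-16411, Function('f')(Pow(1, 2))), -11987)), -1) = Pow(Add(Rational(-1, 28975), Add(Add(-16411, Mul(-90, Pow(Pow(1, 2), -1))), -11987)), -1) = Pow(Add(Rational(-1, 28975), Add(Add(-16411, Mul(-90, Pow(1, -1))), -11987)), -1) = Pow(Add(Rational(-1, 28975), Add(Add(-16411, Mul(-90, 1)), -11987)), -1) = Pow(Add(Rational(-1, 28975), Add(Add(-16411, -90), -11987)), -1) = Pow(Add(Rational(-1, 28975), Add(-16501, -11987)), -1) = Pow(Add(Rational(-1, 28975), -28488), -1) = Pow(Rational(-825439801, 28975), -1) = Rational(-28975, 825439801)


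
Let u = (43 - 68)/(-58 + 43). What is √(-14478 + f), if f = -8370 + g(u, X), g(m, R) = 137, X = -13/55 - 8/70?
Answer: I*√22711 ≈ 150.7*I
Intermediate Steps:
u = 5/3 (u = -25/(-15) = -25*(-1/15) = 5/3 ≈ 1.6667)
X = -27/77 (X = -13*1/55 - 8*1/70 = -13/55 - 4/35 = -27/77 ≈ -0.35065)
f = -8233 (f = -8370 + 137 = -8233)
√(-14478 + f) = √(-14478 - 8233) = √(-22711) = I*√22711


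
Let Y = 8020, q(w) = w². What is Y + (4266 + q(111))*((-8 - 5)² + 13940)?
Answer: 234034003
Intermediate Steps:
Y + (4266 + q(111))*((-8 - 5)² + 13940) = 8020 + (4266 + 111²)*((-8 - 5)² + 13940) = 8020 + (4266 + 12321)*((-13)² + 13940) = 8020 + 16587*(169 + 13940) = 8020 + 16587*14109 = 8020 + 234025983 = 234034003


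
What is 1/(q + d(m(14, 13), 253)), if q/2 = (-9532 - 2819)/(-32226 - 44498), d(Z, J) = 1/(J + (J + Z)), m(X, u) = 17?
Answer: 20063326/6497935 ≈ 3.0876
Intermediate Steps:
d(Z, J) = 1/(Z + 2*J)
q = 12351/38362 (q = 2*((-9532 - 2819)/(-32226 - 44498)) = 2*(-12351/(-76724)) = 2*(-12351*(-1/76724)) = 2*(12351/76724) = 12351/38362 ≈ 0.32196)
1/(q + d(m(14, 13), 253)) = 1/(12351/38362 + 1/(17 + 2*253)) = 1/(12351/38362 + 1/(17 + 506)) = 1/(12351/38362 + 1/523) = 1/(6497935/20063326) = 20063326/6497935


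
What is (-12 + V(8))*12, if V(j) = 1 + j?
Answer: -36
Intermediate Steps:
(-12 + V(8))*12 = (-12 + (1 + 8))*12 = (-12 + 9)*12 = -3*12 = -36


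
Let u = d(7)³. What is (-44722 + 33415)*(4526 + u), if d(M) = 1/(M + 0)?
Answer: -17553201633/343 ≈ -5.1175e+7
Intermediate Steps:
d(M) = 1/M
u = 1/343 (u = (1/7)³ = (⅐)³ = 1/343 ≈ 0.0029155)
(-44722 + 33415)*(4526 + u) = (-44722 + 33415)*(4526 + 1/343) = -11307*1552419/343 = -17553201633/343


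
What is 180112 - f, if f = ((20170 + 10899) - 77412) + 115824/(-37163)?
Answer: 8415862989/37163 ≈ 2.2646e+5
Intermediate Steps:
f = -1722360733/37163 (f = (31069 - 77412) + 115824*(-1/37163) = -46343 - 115824/37163 = -1722360733/37163 ≈ -46346.)
180112 - f = 180112 - 1*(-1722360733/37163) = 180112 + 1722360733/37163 = 8415862989/37163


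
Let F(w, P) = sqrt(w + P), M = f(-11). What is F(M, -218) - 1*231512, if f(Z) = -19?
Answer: -231512 + I*sqrt(237) ≈ -2.3151e+5 + 15.395*I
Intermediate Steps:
M = -19
F(w, P) = sqrt(P + w)
F(M, -218) - 1*231512 = sqrt(-218 - 19) - 1*231512 = sqrt(-237) - 231512 = I*sqrt(237) - 231512 = -231512 + I*sqrt(237)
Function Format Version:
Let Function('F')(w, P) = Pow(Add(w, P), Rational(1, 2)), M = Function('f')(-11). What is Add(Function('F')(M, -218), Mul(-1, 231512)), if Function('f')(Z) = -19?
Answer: Add(-231512, Mul(I, Pow(237, Rational(1, 2)))) ≈ Add(-2.3151e+5, Mul(15.395, I))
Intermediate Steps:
M = -19
Function('F')(w, P) = Pow(Add(P, w), Rational(1, 2))
Add(Function('F')(M, -218), Mul(-1, 231512)) = Add(Pow(Add(-218, -19), Rational(1, 2)), Mul(-1, 231512)) = Add(Pow(-237, Rational(1, 2)), -231512) = Add(Mul(I, Pow(237, Rational(1, 2))), -231512) = Add(-231512, Mul(I, Pow(237, Rational(1, 2))))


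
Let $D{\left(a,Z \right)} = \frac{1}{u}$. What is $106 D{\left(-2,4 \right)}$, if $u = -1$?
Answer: $-106$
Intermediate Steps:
$D{\left(a,Z \right)} = -1$ ($D{\left(a,Z \right)} = \frac{1}{-1} = -1$)
$106 D{\left(-2,4 \right)} = 106 \left(-1\right) = -106$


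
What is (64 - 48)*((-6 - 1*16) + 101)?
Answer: 1264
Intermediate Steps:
(64 - 48)*((-6 - 1*16) + 101) = 16*((-6 - 16) + 101) = 16*(-22 + 101) = 16*79 = 1264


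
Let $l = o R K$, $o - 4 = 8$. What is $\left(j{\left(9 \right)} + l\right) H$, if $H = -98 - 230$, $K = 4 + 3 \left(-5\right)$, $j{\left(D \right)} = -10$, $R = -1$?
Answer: $-40016$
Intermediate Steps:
$o = 12$ ($o = 4 + 8 = 12$)
$K = -11$ ($K = 4 - 15 = -11$)
$H = -328$
$l = 132$ ($l = 12 \left(-1\right) \left(-11\right) = \left(-12\right) \left(-11\right) = 132$)
$\left(j{\left(9 \right)} + l\right) H = \left(-10 + 132\right) \left(-328\right) = 122 \left(-328\right) = -40016$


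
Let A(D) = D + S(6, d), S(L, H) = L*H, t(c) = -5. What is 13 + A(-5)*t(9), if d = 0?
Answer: 38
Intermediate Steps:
S(L, H) = H*L
A(D) = D (A(D) = D + 0*6 = D + 0 = D)
13 + A(-5)*t(9) = 13 - 5*(-5) = 13 + 25 = 38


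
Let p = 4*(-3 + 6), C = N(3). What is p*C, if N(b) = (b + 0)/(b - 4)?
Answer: -36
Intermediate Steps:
N(b) = b/(-4 + b)
C = -3 (C = 3/(-4 + 3) = 3/(-1) = 3*(-1) = -3)
p = 12 (p = 4*3 = 12)
p*C = 12*(-3) = -36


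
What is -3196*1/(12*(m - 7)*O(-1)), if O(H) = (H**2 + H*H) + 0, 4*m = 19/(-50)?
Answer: 79900/4257 ≈ 18.769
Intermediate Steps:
m = -19/200 (m = (19/(-50))/4 = (19*(-1/50))/4 = (1/4)*(-19/50) = -19/200 ≈ -0.095000)
O(H) = 2*H**2 (O(H) = (H**2 + H**2) + 0 = 2*H**2 + 0 = 2*H**2)
-3196*1/(12*(m - 7)*O(-1)) = -3196*1/(24*(-19/200 - 7)) = -3196/(((2*1)*(-4*(-3)))*(-1419/200)) = -3196/((2*12)*(-1419/200)) = -3196/(24*(-1419/200)) = -3196/(-4257/25) = -3196*(-25/4257) = 79900/4257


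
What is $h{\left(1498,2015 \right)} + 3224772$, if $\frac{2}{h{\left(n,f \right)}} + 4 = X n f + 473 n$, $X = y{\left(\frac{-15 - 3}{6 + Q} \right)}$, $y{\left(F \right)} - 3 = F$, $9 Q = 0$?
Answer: $\frac{1142456100301}{354275} \approx 3.2248 \cdot 10^{6}$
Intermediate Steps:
$Q = 0$ ($Q = \frac{1}{9} \cdot 0 = 0$)
$y{\left(F \right)} = 3 + F$
$X = 0$ ($X = 3 + \frac{-15 - 3}{6 + 0} = 3 - \frac{18}{6} = 3 - 3 = 0$)
$h{\left(n,f \right)} = \frac{2}{-4 + 473 n}$ ($h{\left(n,f \right)} = \frac{2}{-4 + \left(0 n f + 473 n\right)} = \frac{2}{-4 + \left(0 f + 473 n\right)} = \frac{2}{-4 + \left(0 + 473 n\right)} = \frac{2}{-4 + 473 n}$)
$h{\left(1498,2015 \right)} + 3224772 = \frac{2}{-4 + 473 \cdot 1498} + 3224772 = \frac{2}{-4 + 708554} + 3224772 = \frac{2}{708550} + 3224772 = 2 \cdot \frac{1}{708550} + 3224772 = \frac{1}{354275} + 3224772 = \frac{1142456100301}{354275}$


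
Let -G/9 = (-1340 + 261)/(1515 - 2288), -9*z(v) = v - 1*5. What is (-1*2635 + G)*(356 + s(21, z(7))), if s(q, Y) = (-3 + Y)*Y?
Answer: -59133478004/62613 ≈ -9.4443e+5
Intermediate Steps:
z(v) = 5/9 - v/9 (z(v) = -(v - 1*5)/9 = -(v - 5)/9 = -(-5 + v)/9 = 5/9 - v/9)
G = -9711/773 (G = -9*(-1340 + 261)/(1515 - 2288) = -(-9711)/(-773) = -(-9711)*(-1)/773 = -9*1079/773 = -9711/773 ≈ -12.563)
s(q, Y) = Y*(-3 + Y)
(-1*2635 + G)*(356 + s(21, z(7))) = (-1*2635 - 9711/773)*(356 + (5/9 - 1/9*7)*(-3 + (5/9 - 1/9*7))) = (-2635 - 9711/773)*(356 + (5/9 - 7/9)*(-3 + (5/9 - 7/9))) = -2046566*(356 - 2*(-3 - 2/9)/9)/773 = -2046566*(356 - 2/9*(-29/9))/773 = -2046566*(356 + 58/81)/773 = -2046566/773*28894/81 = -59133478004/62613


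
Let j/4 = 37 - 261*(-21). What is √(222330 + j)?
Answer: √244402 ≈ 494.37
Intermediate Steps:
j = 22072 (j = 4*(37 - 261*(-21)) = 4*(37 + 5481) = 4*5518 = 22072)
√(222330 + j) = √(222330 + 22072) = √244402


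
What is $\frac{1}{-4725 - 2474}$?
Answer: $- \frac{1}{7199} \approx -0.00013891$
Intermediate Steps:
$\frac{1}{-4725 - 2474} = \frac{1}{-7199} = - \frac{1}{7199}$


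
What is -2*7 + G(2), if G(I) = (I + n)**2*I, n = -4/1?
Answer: -6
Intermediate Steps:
n = -4 (n = -4*1 = -4)
G(I) = I*(-4 + I)**2 (G(I) = (I - 4)**2*I = (-4 + I)**2*I = I*(-4 + I)**2)
-2*7 + G(2) = -2*7 + 2*(-4 + 2)**2 = -14 + 2*(-2)**2 = -14 + 2*4 = -14 + 8 = -6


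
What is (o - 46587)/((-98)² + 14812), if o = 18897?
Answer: -13845/12208 ≈ -1.1341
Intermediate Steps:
(o - 46587)/((-98)² + 14812) = (18897 - 46587)/((-98)² + 14812) = -27690/(9604 + 14812) = -27690/24416 = -27690*1/24416 = -13845/12208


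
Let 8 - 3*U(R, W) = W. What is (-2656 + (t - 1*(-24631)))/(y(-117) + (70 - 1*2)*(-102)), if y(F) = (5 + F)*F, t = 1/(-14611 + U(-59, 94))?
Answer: 160853337/45148732 ≈ 3.5627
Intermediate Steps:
U(R, W) = 8/3 - W/3
t = -3/43919 (t = 1/(-14611 + (8/3 - 1/3*94)) = 1/(-14611 + (8/3 - 94/3)) = 1/(-14611 - 86/3) = 1/(-43919/3) = -3/43919 ≈ -6.8308e-5)
y(F) = F*(5 + F)
(-2656 + (t - 1*(-24631)))/(y(-117) + (70 - 1*2)*(-102)) = (-2656 + (-3/43919 - 1*(-24631)))/(-117*(5 - 117) + (70 - 1*2)*(-102)) = (-2656 + (-3/43919 + 24631))/(-117*(-112) + (70 - 2)*(-102)) = (-2656 + 1081768886/43919)/(13104 + 68*(-102)) = 965120022/(43919*(13104 - 6936)) = (965120022/43919)/6168 = (965120022/43919)*(1/6168) = 160853337/45148732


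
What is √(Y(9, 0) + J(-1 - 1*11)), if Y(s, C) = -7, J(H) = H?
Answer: I*√19 ≈ 4.3589*I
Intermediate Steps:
√(Y(9, 0) + J(-1 - 1*11)) = √(-7 + (-1 - 1*11)) = √(-7 + (-1 - 11)) = √(-7 - 12) = √(-19) = I*√19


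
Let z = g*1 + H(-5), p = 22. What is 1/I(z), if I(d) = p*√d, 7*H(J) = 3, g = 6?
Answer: √35/330 ≈ 0.017928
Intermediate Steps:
H(J) = 3/7 (H(J) = (⅐)*3 = 3/7)
z = 45/7 (z = 6*1 + 3/7 = 6 + 3/7 = 45/7 ≈ 6.4286)
I(d) = 22*√d
1/I(z) = 1/(22*√(45/7)) = 1/(22*(3*√35/7)) = 1/(66*√35/7) = √35/330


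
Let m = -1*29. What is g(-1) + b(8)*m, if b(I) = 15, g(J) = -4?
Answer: -439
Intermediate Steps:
m = -29
g(-1) + b(8)*m = -4 + 15*(-29) = -4 - 435 = -439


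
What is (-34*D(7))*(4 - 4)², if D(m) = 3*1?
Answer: 0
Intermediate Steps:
D(m) = 3
(-34*D(7))*(4 - 4)² = (-34*3)*(4 - 4)² = -102*0² = -102*0 = 0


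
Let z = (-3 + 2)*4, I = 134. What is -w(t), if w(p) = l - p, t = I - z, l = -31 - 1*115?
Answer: 284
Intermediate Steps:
z = -4 (z = -1*4 = -4)
l = -146 (l = -31 - 115 = -146)
t = 138 (t = 134 - 1*(-4) = 134 + 4 = 138)
w(p) = -146 - p
-w(t) = -(-146 - 1*138) = -(-146 - 138) = -1*(-284) = 284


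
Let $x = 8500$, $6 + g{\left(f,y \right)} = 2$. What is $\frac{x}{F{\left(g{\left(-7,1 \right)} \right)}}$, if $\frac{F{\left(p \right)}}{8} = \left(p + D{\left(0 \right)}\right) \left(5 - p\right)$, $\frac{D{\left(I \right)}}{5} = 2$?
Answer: $\frac{2125}{108} \approx 19.676$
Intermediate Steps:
$g{\left(f,y \right)} = -4$ ($g{\left(f,y \right)} = -6 + 2 = -4$)
$D{\left(I \right)} = 10$ ($D{\left(I \right)} = 5 \cdot 2 = 10$)
$F{\left(p \right)} = 8 \left(5 - p\right) \left(10 + p\right)$ ($F{\left(p \right)} = 8 \left(p + 10\right) \left(5 - p\right) = 8 \left(10 + p\right) \left(5 - p\right) = 8 \left(5 - p\right) \left(10 + p\right)$)
$\frac{x}{F{\left(g{\left(-7,1 \right)} \right)}} = \frac{8500}{400 - -160 - 8 \left(-4\right)^{2}} = \frac{8500}{400 + 160 - 128} = \frac{8500}{432} = 8500 \cdot \frac{1}{432} = \frac{2125}{108}$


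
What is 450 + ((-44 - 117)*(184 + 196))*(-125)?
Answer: 7647950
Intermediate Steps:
450 + ((-44 - 117)*(184 + 196))*(-125) = 450 - 161*380*(-125) = 450 - 61180*(-125) = 450 + 7647500 = 7647950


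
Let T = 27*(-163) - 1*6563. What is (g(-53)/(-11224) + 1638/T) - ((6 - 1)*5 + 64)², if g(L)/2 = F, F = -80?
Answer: -60923398983/7691246 ≈ -7921.1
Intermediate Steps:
g(L) = -160 (g(L) = 2*(-80) = -160)
T = -10964 (T = -4401 - 6563 = -10964)
(g(-53)/(-11224) + 1638/T) - ((6 - 1)*5 + 64)² = (-160/(-11224) + 1638/(-10964)) - ((6 - 1)*5 + 64)² = (-160*(-1/11224) + 1638*(-1/10964)) - (5*5 + 64)² = (20/1403 - 819/5482) - (25 + 64)² = -1039417/7691246 - 1*89² = -1039417/7691246 - 1*7921 = -1039417/7691246 - 7921 = -60923398983/7691246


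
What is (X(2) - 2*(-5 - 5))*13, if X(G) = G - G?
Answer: 260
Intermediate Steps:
X(G) = 0
(X(2) - 2*(-5 - 5))*13 = (0 - 2*(-5 - 5))*13 = (0 - 2*(-10))*13 = (0 + 20)*13 = 20*13 = 260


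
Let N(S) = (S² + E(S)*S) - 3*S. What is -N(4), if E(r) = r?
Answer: -20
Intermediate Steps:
N(S) = -3*S + 2*S² (N(S) = (S² + S*S) - 3*S = (S² + S²) - 3*S = 2*S² - 3*S = -3*S + 2*S²)
-N(4) = -4*(-3 + 2*4) = -4*(-3 + 8) = -4*5 = -1*20 = -20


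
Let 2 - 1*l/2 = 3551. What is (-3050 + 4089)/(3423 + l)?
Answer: -1039/3675 ≈ -0.28272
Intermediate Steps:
l = -7098 (l = 4 - 2*3551 = 4 - 7102 = -7098)
(-3050 + 4089)/(3423 + l) = (-3050 + 4089)/(3423 - 7098) = 1039/(-3675) = 1039*(-1/3675) = -1039/3675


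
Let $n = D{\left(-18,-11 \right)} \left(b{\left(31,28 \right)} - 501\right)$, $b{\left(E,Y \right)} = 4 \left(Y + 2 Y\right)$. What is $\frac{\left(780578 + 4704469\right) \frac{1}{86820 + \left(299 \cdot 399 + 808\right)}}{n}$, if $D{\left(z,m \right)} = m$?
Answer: $\frac{1828349}{125192045} \approx 0.014604$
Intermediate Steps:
$b{\left(E,Y \right)} = 12 Y$ ($b{\left(E,Y \right)} = 4 \cdot 3 Y = 12 Y$)
$n = 1815$ ($n = - 11 \left(12 \cdot 28 - 501\right) = - 11 \left(336 - 501\right) = \left(-11\right) \left(-165\right) = 1815$)
$\frac{\left(780578 + 4704469\right) \frac{1}{86820 + \left(299 \cdot 399 + 808\right)}}{n} = \frac{\left(780578 + 4704469\right) \frac{1}{86820 + \left(299 \cdot 399 + 808\right)}}{1815} = \frac{5485047}{86820 + \left(119301 + 808\right)} \frac{1}{1815} = \frac{5485047}{86820 + 120109} \cdot \frac{1}{1815} = \frac{5485047}{206929} \cdot \frac{1}{1815} = \frac{1828349}{125192045}$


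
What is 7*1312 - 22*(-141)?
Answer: 12286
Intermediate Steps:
7*1312 - 22*(-141) = 9184 - 1*(-3102) = 9184 + 3102 = 12286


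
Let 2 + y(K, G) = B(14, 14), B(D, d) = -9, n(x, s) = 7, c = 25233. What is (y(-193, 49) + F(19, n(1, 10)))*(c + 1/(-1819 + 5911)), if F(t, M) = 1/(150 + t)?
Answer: -95922442973/345774 ≈ -2.7741e+5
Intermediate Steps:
y(K, G) = -11 (y(K, G) = -2 - 9 = -11)
(y(-193, 49) + F(19, n(1, 10)))*(c + 1/(-1819 + 5911)) = (-11 + 1/(150 + 19))*(25233 + 1/(-1819 + 5911)) = (-11 + 1/169)*(25233 + 1/4092) = -1858/169*103253437/4092 = -95922442973/345774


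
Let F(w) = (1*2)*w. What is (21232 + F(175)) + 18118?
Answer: 39700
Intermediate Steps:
F(w) = 2*w
(21232 + F(175)) + 18118 = (21232 + 2*175) + 18118 = (21232 + 350) + 18118 = 21582 + 18118 = 39700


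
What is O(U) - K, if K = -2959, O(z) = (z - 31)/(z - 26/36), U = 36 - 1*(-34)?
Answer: 3690575/1247 ≈ 2959.6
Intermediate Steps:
U = 70 (U = 36 + 34 = 70)
O(z) = (-31 + z)/(-13/18 + z) (O(z) = (-31 + z)/(z - 26*1/36) = (-31 + z)/(z - 13/18) = (-31 + z)/(-13/18 + z))
O(U) - K = 18*(-31 + 70)/(-13 + 18*70) - 1*(-2959) = 18*39/(-13 + 1260) + 2959 = 18*39/1247 + 2959 = 18*(1/1247)*39 + 2959 = 702/1247 + 2959 = 3690575/1247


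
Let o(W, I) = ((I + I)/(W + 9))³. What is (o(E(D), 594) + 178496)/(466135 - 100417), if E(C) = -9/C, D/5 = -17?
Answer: 95375081236/14538570513 ≈ 6.5601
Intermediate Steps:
D = -85 (D = 5*(-17) = -85)
o(W, I) = 8*I³/(9 + W)³ (o(W, I) = ((2*I)/(9 + W))³ = (2*I/(9 + W))³ = 8*I³/(9 + W)³)
(o(E(D), 594) + 178496)/(466135 - 100417) = (8*594³/(9 - 9/(-85))³ + 178496)/(466135 - 100417) = (8*209584584/(9 - 9*(-1/85))³ + 178496)/365718 = (8*209584584/(9 + 9/85)³ + 178496)*(1/365718) = (8*209584584/(774/85)³ + 178496)*(1/365718) = (8*209584584*(614125/463684824) + 178496)*(1/365718) = (176558481000/79507 + 178496)*(1/365718) = (190750162472/79507)*(1/365718) = 95375081236/14538570513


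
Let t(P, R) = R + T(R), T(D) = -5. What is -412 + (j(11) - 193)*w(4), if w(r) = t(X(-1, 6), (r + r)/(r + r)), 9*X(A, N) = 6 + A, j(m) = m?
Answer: 316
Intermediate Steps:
X(A, N) = 2/3 + A/9 (X(A, N) = (6 + A)/9 = 2/3 + A/9)
t(P, R) = -5 + R (t(P, R) = R - 5 = -5 + R)
w(r) = -4 (w(r) = -5 + (r + r)/(r + r) = -5 + (2*r)/((2*r)) = -5 + (2*r)*(1/(2*r)) = -5 + 1 = -4)
-412 + (j(11) - 193)*w(4) = -412 + (11 - 193)*(-4) = -412 - 182*(-4) = -412 + 728 = 316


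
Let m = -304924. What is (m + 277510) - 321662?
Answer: -349076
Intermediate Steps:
(m + 277510) - 321662 = (-304924 + 277510) - 321662 = -27414 - 321662 = -349076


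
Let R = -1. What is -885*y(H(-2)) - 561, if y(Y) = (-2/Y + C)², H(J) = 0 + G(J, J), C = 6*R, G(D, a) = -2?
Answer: -22686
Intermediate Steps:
C = -6 (C = 6*(-1) = -6)
H(J) = -2 (H(J) = 0 - 2 = -2)
y(Y) = (-6 - 2/Y)² (y(Y) = (-2/Y - 6)² = (-6 - 2/Y)²)
-885*y(H(-2)) - 561 = -3540*(1 + 3*(-2))²/(-2)² - 561 = -3540*(1 - 6)²/4 - 561 = -3540*(-5)²/4 - 561 = -3540*25/4 - 561 = -885*25 - 561 = -22125 - 561 = -22686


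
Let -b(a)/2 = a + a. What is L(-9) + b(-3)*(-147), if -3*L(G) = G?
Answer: -1761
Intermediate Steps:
L(G) = -G/3
b(a) = -4*a (b(a) = -2*(a + a) = -4*a)
L(-9) + b(-3)*(-147) = -⅓*(-9) - 4*(-3)*(-147) = 3 + 12*(-147) = 3 - 1764 = -1761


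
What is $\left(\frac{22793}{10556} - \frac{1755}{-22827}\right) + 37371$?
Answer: $\frac{61262059169}{1639196} \approx 37373.0$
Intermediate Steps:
$\left(\frac{22793}{10556} - \frac{1755}{-22827}\right) + 37371 = \left(22793 \cdot \frac{1}{10556} - - \frac{585}{7609}\right) + 37371 = \left(\frac{22793}{10556} + \frac{585}{7609}\right) + 37371 = \frac{3665453}{1639196} + 37371 = \frac{61262059169}{1639196}$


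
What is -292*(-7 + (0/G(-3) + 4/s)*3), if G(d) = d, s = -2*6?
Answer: 2336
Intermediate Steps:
s = -12
-292*(-7 + (0/G(-3) + 4/s)*3) = -292*(-7 + (0/(-3) + 4/(-12))*3) = -292*(-7 + (0*(-⅓) + 4*(-1/12))*3) = -292*(-7 + (0 - ⅓)*3) = -292*(-7 - ⅓*3) = -292*(-7 - 1) = -292*(-8) = 2336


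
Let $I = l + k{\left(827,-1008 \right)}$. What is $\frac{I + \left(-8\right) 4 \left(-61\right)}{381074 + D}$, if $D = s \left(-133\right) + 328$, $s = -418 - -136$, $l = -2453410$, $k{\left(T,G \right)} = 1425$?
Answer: $- \frac{2450033}{418908} \approx -5.8486$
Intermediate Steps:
$s = -282$ ($s = -418 + 136 = -282$)
$I = -2451985$ ($I = -2453410 + 1425 = -2451985$)
$D = 37834$ ($D = \left(-282\right) \left(-133\right) + 328 = 37506 + 328 = 37834$)
$\frac{I + \left(-8\right) 4 \left(-61\right)}{381074 + D} = \frac{-2451985 + \left(-8\right) 4 \left(-61\right)}{381074 + 37834} = \frac{-2451985 - -1952}{418908} = \left(-2451985 + 1952\right) \frac{1}{418908} = \left(-2450033\right) \frac{1}{418908} = - \frac{2450033}{418908}$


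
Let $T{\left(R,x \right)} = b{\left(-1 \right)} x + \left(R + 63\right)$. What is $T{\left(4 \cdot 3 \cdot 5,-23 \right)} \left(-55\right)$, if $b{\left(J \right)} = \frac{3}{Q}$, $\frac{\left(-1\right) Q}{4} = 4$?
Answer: $- \frac{112035}{16} \approx -7002.2$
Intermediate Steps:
$Q = -16$ ($Q = \left(-4\right) 4 = -16$)
$b{\left(J \right)} = - \frac{3}{16}$ ($b{\left(J \right)} = \frac{3}{-16} = 3 \left(- \frac{1}{16}\right) = - \frac{3}{16}$)
$T{\left(R,x \right)} = 63 + R - \frac{3 x}{16}$ ($T{\left(R,x \right)} = - \frac{3 x}{16} + \left(R + 63\right) = - \frac{3 x}{16} + \left(63 + R\right) = 63 + R - \frac{3 x}{16}$)
$T{\left(4 \cdot 3 \cdot 5,-23 \right)} \left(-55\right) = \left(63 + 4 \cdot 3 \cdot 5 - - \frac{69}{16}\right) \left(-55\right) = \left(63 + 12 \cdot 5 + \frac{69}{16}\right) \left(-55\right) = \left(63 + 60 + \frac{69}{16}\right) \left(-55\right) = \frac{2037}{16} \left(-55\right) = - \frac{112035}{16}$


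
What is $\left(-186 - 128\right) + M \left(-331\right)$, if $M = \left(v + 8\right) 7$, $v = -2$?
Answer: $-14216$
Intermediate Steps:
$M = 42$ ($M = \left(-2 + 8\right) 7 = 6 \cdot 7 = 42$)
$\left(-186 - 128\right) + M \left(-331\right) = \left(-186 - 128\right) + 42 \left(-331\right) = \left(-186 - 128\right) - 13902 = -314 - 13902 = -14216$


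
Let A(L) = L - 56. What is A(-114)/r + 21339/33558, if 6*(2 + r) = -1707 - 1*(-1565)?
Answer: 893223/123046 ≈ 7.2593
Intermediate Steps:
A(L) = -56 + L
r = -77/3 (r = -2 + (-1707 - 1*(-1565))/6 = -2 + (-1707 + 1565)/6 = -2 + (1/6)*(-142) = -2 - 71/3 = -77/3 ≈ -25.667)
A(-114)/r + 21339/33558 = (-56 - 114)/(-77/3) + 21339/33558 = -170*(-3/77) + 21339*(1/33558) = 510/77 + 7113/11186 = 893223/123046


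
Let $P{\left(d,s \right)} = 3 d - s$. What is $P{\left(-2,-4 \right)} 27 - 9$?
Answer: $-63$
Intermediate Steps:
$P{\left(d,s \right)} = - s + 3 d$
$P{\left(-2,-4 \right)} 27 - 9 = \left(\left(-1\right) \left(-4\right) + 3 \left(-2\right)\right) 27 - 9 = \left(4 - 6\right) 27 - 9 = \left(-2\right) 27 - 9 = -54 - 9 = -63$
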